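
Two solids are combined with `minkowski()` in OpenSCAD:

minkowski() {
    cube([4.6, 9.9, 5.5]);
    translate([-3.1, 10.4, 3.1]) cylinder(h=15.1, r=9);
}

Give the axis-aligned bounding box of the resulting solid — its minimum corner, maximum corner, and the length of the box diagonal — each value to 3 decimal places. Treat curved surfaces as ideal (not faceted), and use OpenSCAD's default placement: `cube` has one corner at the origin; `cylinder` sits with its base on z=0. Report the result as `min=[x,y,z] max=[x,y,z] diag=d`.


A = translate([-3.1, 10.4, 3.1]) cylinder(h=15.1, r=9) → bbox [-12.1,1.4,3.1] .. [5.9,19.4,18.2]
B = cube([4.6, 9.9, 5.5]) → bbox [0,0,0] .. [4.6,9.9,5.5]
lo = A.lo+B.lo = [-12.1+0, 1.4+0, 3.1+0] = [-12.100,1.400,3.100]
hi = A.hi+B.hi = [5.9+4.6, 19.4+9.9, 18.2+5.5] = [10.500,29.300,23.700]
diag = √(22.6²+27.9²+20.6²) = √1713.53 = 41.395

min=[-12.100,1.400,3.100] max=[10.500,29.300,23.700] diag=41.395


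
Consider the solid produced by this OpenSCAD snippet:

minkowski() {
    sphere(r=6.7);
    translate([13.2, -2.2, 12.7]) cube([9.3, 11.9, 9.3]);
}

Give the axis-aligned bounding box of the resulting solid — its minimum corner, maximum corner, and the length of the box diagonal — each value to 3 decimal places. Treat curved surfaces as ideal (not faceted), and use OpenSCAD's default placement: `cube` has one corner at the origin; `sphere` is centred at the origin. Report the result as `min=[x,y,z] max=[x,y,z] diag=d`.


A = translate([13.2, -2.2, 12.7]) cube([9.3, 11.9, 9.3]) → bbox [13.2,-2.2,12.7] .. [22.5,9.7,22]
B = sphere(r=6.7) → bbox [-6.7,-6.7,-6.7] .. [6.7,6.7,6.7]
lo = A.lo+B.lo = [13.2-6.7, -2.2-6.7, 12.7-6.7] = [6.500,-8.900,6.000]
hi = A.hi+B.hi = [22.5+6.7, 9.7+6.7, 22+6.7] = [29.200,16.400,28.700]
diag = √(22.7²+25.3²+22.7²) = √1670.67 = 40.874

min=[6.500,-8.900,6.000] max=[29.200,16.400,28.700] diag=40.874


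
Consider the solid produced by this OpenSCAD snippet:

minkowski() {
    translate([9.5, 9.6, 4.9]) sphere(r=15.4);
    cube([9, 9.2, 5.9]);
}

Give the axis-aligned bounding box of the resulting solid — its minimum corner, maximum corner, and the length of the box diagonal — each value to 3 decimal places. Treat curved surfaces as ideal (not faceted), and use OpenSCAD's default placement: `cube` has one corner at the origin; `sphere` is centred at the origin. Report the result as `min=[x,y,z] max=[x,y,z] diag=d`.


A = translate([9.5, 9.6, 4.9]) sphere(r=15.4) → bbox [-5.9,-5.8,-10.5] .. [24.9,25,20.3]
B = cube([9, 9.2, 5.9]) → bbox [0,0,0] .. [9,9.2,5.9]
lo = A.lo+B.lo = [-5.9+0, -5.8+0, -10.5+0] = [-5.900,-5.800,-10.500]
hi = A.hi+B.hi = [24.9+9, 25+9.2, 20.3+5.9] = [33.900,34.200,26.200]
diag = √(39.8²+40²+36.7²) = √4530.93 = 67.312

min=[-5.900,-5.800,-10.500] max=[33.900,34.200,26.200] diag=67.312


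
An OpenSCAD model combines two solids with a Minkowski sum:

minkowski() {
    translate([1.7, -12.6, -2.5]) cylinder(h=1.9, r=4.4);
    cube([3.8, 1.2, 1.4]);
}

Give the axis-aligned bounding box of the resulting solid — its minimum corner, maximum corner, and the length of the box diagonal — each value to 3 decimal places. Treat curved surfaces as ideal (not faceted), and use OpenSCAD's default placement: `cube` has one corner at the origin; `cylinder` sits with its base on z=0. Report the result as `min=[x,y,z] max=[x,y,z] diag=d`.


min=[-2.700,-17.000,-2.500] max=[9.900,-7.000,0.800] diag=16.421

A = translate([1.7, -12.6, -2.5]) cylinder(h=1.9, r=4.4) → bbox [-2.7,-17,-2.5] .. [6.1,-8.2,-0.6]
B = cube([3.8, 1.2, 1.4]) → bbox [0,0,0] .. [3.8,1.2,1.4]
lo = A.lo+B.lo = [-2.7+0, -17+0, -2.5+0] = [-2.700,-17.000,-2.500]
hi = A.hi+B.hi = [6.1+3.8, -8.2+1.2, -0.6+1.4] = [9.900,-7.000,0.800]
diag = √(12.6²+10²+3.3²) = √269.65 = 16.421


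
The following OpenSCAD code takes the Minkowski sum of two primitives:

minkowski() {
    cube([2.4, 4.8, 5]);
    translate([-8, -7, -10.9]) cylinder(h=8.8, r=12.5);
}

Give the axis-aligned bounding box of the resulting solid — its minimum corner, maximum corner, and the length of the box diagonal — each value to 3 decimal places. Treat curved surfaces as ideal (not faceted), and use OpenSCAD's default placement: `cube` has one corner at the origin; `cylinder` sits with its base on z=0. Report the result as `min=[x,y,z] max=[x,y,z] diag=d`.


A = translate([-8, -7, -10.9]) cylinder(h=8.8, r=12.5) → bbox [-20.5,-19.5,-10.9] .. [4.5,5.5,-2.1]
B = cube([2.4, 4.8, 5]) → bbox [0,0,0] .. [2.4,4.8,5]
lo = A.lo+B.lo = [-20.5+0, -19.5+0, -10.9+0] = [-20.500,-19.500,-10.900]
hi = A.hi+B.hi = [4.5+2.4, 5.5+4.8, -2.1+5] = [6.900,10.300,2.900]
diag = √(27.4²+29.8²+13.8²) = √1829.24 = 42.770

min=[-20.500,-19.500,-10.900] max=[6.900,10.300,2.900] diag=42.770


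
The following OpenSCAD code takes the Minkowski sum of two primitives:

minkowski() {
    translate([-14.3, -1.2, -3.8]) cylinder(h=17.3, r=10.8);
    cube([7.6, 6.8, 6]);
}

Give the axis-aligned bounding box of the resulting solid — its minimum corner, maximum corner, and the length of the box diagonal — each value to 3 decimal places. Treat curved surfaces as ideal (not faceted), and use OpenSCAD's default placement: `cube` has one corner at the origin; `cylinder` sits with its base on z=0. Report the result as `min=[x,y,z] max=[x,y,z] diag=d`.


A = translate([-14.3, -1.2, -3.8]) cylinder(h=17.3, r=10.8) → bbox [-25.1,-12,-3.8] .. [-3.5,9.6,13.5]
B = cube([7.6, 6.8, 6]) → bbox [0,0,0] .. [7.6,6.8,6]
lo = A.lo+B.lo = [-25.1+0, -12+0, -3.8+0] = [-25.100,-12.000,-3.800]
hi = A.hi+B.hi = [-3.5+7.6, 9.6+6.8, 13.5+6] = [4.100,16.400,19.500]
diag = √(29.2²+28.4²+23.3²) = √2202.09 = 46.926

min=[-25.100,-12.000,-3.800] max=[4.100,16.400,19.500] diag=46.926


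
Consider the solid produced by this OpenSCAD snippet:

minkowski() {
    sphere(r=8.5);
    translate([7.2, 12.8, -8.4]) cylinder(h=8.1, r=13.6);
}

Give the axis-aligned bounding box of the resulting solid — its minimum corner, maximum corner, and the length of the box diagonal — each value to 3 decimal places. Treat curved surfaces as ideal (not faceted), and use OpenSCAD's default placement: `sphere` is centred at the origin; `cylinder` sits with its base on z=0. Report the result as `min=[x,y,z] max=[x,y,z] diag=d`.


min=[-14.900,-9.300,-16.900] max=[29.300,34.900,8.200] diag=67.359

A = translate([7.2, 12.8, -8.4]) cylinder(h=8.1, r=13.6) → bbox [-6.4,-0.8,-8.4] .. [20.8,26.4,-0.3]
B = sphere(r=8.5) → bbox [-8.5,-8.5,-8.5] .. [8.5,8.5,8.5]
lo = A.lo+B.lo = [-6.4-8.5, -0.8-8.5, -8.4-8.5] = [-14.900,-9.300,-16.900]
hi = A.hi+B.hi = [20.8+8.5, 26.4+8.5, -0.3+8.5] = [29.300,34.900,8.200]
diag = √(44.2²+44.2²+25.1²) = √4537.29 = 67.359


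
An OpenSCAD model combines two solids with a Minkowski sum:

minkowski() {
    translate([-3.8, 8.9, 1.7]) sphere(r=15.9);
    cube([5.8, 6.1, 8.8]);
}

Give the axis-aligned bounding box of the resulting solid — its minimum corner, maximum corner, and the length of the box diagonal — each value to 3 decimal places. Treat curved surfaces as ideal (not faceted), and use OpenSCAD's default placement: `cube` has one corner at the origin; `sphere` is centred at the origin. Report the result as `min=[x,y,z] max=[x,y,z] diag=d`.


min=[-19.700,-7.000,-14.200] max=[17.900,30.900,26.400] diag=67.071

A = translate([-3.8, 8.9, 1.7]) sphere(r=15.9) → bbox [-19.7,-7,-14.2] .. [12.1,24.8,17.6]
B = cube([5.8, 6.1, 8.8]) → bbox [0,0,0] .. [5.8,6.1,8.8]
lo = A.lo+B.lo = [-19.7+0, -7+0, -14.2+0] = [-19.700,-7.000,-14.200]
hi = A.hi+B.hi = [12.1+5.8, 24.8+6.1, 17.6+8.8] = [17.900,30.900,26.400]
diag = √(37.6²+37.9²+40.6²) = √4498.53 = 67.071


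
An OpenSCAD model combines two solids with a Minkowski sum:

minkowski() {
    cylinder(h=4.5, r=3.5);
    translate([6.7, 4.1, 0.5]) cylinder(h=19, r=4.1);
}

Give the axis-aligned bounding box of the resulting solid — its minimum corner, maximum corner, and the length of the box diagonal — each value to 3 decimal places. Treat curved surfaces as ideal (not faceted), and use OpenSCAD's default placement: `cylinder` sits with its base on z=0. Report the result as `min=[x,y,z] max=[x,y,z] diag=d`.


min=[-0.900,-3.500,0.500] max=[14.300,11.700,24.000] diag=31.849

A = translate([6.7, 4.1, 0.5]) cylinder(h=19, r=4.1) → bbox [2.6,0,0.5] .. [10.8,8.2,19.5]
B = cylinder(h=4.5, r=3.5) → bbox [-3.5,-3.5,0] .. [3.5,3.5,4.5]
lo = A.lo+B.lo = [2.6-3.5, 0-3.5, 0.5+0] = [-0.900,-3.500,0.500]
hi = A.hi+B.hi = [10.8+3.5, 8.2+3.5, 19.5+4.5] = [14.300,11.700,24.000]
diag = √(15.2²+15.2²+23.5²) = √1014.33 = 31.849


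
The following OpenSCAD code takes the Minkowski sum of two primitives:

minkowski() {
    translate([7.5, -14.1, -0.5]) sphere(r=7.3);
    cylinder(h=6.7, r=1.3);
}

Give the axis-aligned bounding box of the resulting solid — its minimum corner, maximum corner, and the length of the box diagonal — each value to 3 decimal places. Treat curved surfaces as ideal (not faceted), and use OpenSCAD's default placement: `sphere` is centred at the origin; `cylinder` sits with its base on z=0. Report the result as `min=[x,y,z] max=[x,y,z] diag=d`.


A = translate([7.5, -14.1, -0.5]) sphere(r=7.3) → bbox [0.2,-21.4,-7.8] .. [14.8,-6.8,6.8]
B = cylinder(h=6.7, r=1.3) → bbox [-1.3,-1.3,0] .. [1.3,1.3,6.7]
lo = A.lo+B.lo = [0.2-1.3, -21.4-1.3, -7.8+0] = [-1.100,-22.700,-7.800]
hi = A.hi+B.hi = [14.8+1.3, -6.8+1.3, 6.8+6.7] = [16.100,-5.500,13.500]
diag = √(17.2²+17.2²+21.3²) = √1045.37 = 32.332

min=[-1.100,-22.700,-7.800] max=[16.100,-5.500,13.500] diag=32.332


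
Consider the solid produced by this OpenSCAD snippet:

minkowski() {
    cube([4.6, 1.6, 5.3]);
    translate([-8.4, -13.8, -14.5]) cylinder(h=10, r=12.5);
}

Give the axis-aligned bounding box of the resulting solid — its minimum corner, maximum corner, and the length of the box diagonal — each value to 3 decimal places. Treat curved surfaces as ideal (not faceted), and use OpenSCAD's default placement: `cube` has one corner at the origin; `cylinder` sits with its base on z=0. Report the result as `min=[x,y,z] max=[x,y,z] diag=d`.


min=[-20.900,-26.300,-14.500] max=[8.700,0.300,0.800] diag=42.636

A = translate([-8.4, -13.8, -14.5]) cylinder(h=10, r=12.5) → bbox [-20.9,-26.3,-14.5] .. [4.1,-1.3,-4.5]
B = cube([4.6, 1.6, 5.3]) → bbox [0,0,0] .. [4.6,1.6,5.3]
lo = A.lo+B.lo = [-20.9+0, -26.3+0, -14.5+0] = [-20.900,-26.300,-14.500]
hi = A.hi+B.hi = [4.1+4.6, -1.3+1.6, -4.5+5.3] = [8.700,0.300,0.800]
diag = √(29.6²+26.6²+15.3²) = √1817.81 = 42.636


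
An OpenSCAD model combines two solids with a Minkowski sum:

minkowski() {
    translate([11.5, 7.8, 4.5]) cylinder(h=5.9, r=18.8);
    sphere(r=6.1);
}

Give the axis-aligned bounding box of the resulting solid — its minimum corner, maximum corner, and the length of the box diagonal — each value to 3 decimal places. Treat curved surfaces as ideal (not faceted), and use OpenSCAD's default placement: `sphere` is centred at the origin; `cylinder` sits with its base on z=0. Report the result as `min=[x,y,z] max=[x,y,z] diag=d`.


A = translate([11.5, 7.8, 4.5]) cylinder(h=5.9, r=18.8) → bbox [-7.3,-11,4.5] .. [30.3,26.6,10.4]
B = sphere(r=6.1) → bbox [-6.1,-6.1,-6.1] .. [6.1,6.1,6.1]
lo = A.lo+B.lo = [-7.3-6.1, -11-6.1, 4.5-6.1] = [-13.400,-17.100,-1.600]
hi = A.hi+B.hi = [30.3+6.1, 26.6+6.1, 10.4+6.1] = [36.400,32.700,16.500]
diag = √(49.8²+49.8²+18.1²) = √5287.69 = 72.717

min=[-13.400,-17.100,-1.600] max=[36.400,32.700,16.500] diag=72.717


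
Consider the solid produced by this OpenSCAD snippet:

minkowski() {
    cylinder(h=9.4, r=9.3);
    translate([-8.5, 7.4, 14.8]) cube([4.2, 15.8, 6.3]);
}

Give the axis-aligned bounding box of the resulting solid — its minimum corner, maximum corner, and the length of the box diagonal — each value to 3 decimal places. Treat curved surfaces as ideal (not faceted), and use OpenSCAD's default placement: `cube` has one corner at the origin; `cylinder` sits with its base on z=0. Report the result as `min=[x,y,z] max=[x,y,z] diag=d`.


min=[-17.800,-1.900,14.800] max=[5.000,32.500,30.500] diag=44.155

A = translate([-8.5, 7.4, 14.8]) cube([4.2, 15.8, 6.3]) → bbox [-8.5,7.4,14.8] .. [-4.3,23.2,21.1]
B = cylinder(h=9.4, r=9.3) → bbox [-9.3,-9.3,0] .. [9.3,9.3,9.4]
lo = A.lo+B.lo = [-8.5-9.3, 7.4-9.3, 14.8+0] = [-17.800,-1.900,14.800]
hi = A.hi+B.hi = [-4.3+9.3, 23.2+9.3, 21.1+9.4] = [5.000,32.500,30.500]
diag = √(22.8²+34.4²+15.7²) = √1949.69 = 44.155


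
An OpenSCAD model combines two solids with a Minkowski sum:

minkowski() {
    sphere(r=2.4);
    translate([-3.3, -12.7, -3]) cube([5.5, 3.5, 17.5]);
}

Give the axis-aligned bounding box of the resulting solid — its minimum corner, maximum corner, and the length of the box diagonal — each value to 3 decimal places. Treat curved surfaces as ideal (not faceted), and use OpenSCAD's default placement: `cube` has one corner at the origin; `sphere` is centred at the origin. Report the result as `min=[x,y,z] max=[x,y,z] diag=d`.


A = translate([-3.3, -12.7, -3]) cube([5.5, 3.5, 17.5]) → bbox [-3.3,-12.7,-3] .. [2.2,-9.2,14.5]
B = sphere(r=2.4) → bbox [-2.4,-2.4,-2.4] .. [2.4,2.4,2.4]
lo = A.lo+B.lo = [-3.3-2.4, -12.7-2.4, -3-2.4] = [-5.700,-15.100,-5.400]
hi = A.hi+B.hi = [2.2+2.4, -9.2+2.4, 14.5+2.4] = [4.600,-6.800,16.900]
diag = √(10.3²+8.3²+22.3²) = √672.27 = 25.928

min=[-5.700,-15.100,-5.400] max=[4.600,-6.800,16.900] diag=25.928


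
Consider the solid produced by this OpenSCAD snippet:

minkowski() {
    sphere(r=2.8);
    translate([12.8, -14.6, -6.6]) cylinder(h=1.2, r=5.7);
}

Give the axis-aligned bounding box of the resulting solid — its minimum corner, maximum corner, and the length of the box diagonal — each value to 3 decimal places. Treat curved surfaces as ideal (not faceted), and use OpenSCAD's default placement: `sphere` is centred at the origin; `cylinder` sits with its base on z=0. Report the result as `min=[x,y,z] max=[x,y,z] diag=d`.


min=[4.300,-23.100,-9.400] max=[21.300,-6.100,-2.600] diag=24.985

A = translate([12.8, -14.6, -6.6]) cylinder(h=1.2, r=5.7) → bbox [7.1,-20.3,-6.6] .. [18.5,-8.9,-5.4]
B = sphere(r=2.8) → bbox [-2.8,-2.8,-2.8] .. [2.8,2.8,2.8]
lo = A.lo+B.lo = [7.1-2.8, -20.3-2.8, -6.6-2.8] = [4.300,-23.100,-9.400]
hi = A.hi+B.hi = [18.5+2.8, -8.9+2.8, -5.4+2.8] = [21.300,-6.100,-2.600]
diag = √(17²+17²+6.8²) = √624.24 = 24.985


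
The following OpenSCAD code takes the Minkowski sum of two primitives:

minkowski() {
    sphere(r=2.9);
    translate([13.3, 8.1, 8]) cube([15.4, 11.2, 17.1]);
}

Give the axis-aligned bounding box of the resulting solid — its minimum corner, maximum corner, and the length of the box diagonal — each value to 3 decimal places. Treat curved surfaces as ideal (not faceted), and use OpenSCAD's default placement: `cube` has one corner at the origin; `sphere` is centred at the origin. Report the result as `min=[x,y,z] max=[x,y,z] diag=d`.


min=[10.400,5.200,5.100] max=[31.600,22.200,28.000] diag=35.537

A = translate([13.3, 8.1, 8]) cube([15.4, 11.2, 17.1]) → bbox [13.3,8.1,8] .. [28.7,19.3,25.1]
B = sphere(r=2.9) → bbox [-2.9,-2.9,-2.9] .. [2.9,2.9,2.9]
lo = A.lo+B.lo = [13.3-2.9, 8.1-2.9, 8-2.9] = [10.400,5.200,5.100]
hi = A.hi+B.hi = [28.7+2.9, 19.3+2.9, 25.1+2.9] = [31.600,22.200,28.000]
diag = √(21.2²+17²+22.9²) = √1262.85 = 35.537


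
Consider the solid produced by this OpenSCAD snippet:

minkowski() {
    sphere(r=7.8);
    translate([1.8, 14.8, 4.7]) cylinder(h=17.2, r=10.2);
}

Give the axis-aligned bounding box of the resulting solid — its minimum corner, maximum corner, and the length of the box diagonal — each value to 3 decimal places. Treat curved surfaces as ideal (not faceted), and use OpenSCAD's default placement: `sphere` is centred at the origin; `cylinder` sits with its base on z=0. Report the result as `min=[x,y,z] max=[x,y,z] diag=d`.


min=[-16.200,-3.200,-3.100] max=[19.800,32.800,29.700] diag=60.563

A = translate([1.8, 14.8, 4.7]) cylinder(h=17.2, r=10.2) → bbox [-8.4,4.6,4.7] .. [12,25,21.9]
B = sphere(r=7.8) → bbox [-7.8,-7.8,-7.8] .. [7.8,7.8,7.8]
lo = A.lo+B.lo = [-8.4-7.8, 4.6-7.8, 4.7-7.8] = [-16.200,-3.200,-3.100]
hi = A.hi+B.hi = [12+7.8, 25+7.8, 21.9+7.8] = [19.800,32.800,29.700]
diag = √(36²+36²+32.8²) = √3667.84 = 60.563


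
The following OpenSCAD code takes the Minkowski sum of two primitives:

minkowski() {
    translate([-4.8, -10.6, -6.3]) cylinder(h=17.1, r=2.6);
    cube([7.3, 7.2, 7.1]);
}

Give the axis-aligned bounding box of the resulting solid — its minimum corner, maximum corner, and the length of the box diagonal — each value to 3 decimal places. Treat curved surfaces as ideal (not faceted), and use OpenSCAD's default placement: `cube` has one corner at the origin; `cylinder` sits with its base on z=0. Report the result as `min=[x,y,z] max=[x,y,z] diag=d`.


A = translate([-4.8, -10.6, -6.3]) cylinder(h=17.1, r=2.6) → bbox [-7.4,-13.2,-6.3] .. [-2.2,-8,10.8]
B = cube([7.3, 7.2, 7.1]) → bbox [0,0,0] .. [7.3,7.2,7.1]
lo = A.lo+B.lo = [-7.4+0, -13.2+0, -6.3+0] = [-7.400,-13.200,-6.300]
hi = A.hi+B.hi = [-2.2+7.3, -8+7.2, 10.8+7.1] = [5.100,-0.800,17.900]
diag = √(12.5²+12.4²+24.2²) = √895.65 = 29.927

min=[-7.400,-13.200,-6.300] max=[5.100,-0.800,17.900] diag=29.927


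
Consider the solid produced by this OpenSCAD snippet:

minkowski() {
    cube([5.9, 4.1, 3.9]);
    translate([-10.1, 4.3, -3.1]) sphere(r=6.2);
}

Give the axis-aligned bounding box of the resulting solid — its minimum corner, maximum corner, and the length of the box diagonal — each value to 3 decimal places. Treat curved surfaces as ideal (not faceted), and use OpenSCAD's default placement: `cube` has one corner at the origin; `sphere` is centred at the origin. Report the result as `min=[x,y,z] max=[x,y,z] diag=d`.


min=[-16.300,-1.900,-9.300] max=[2.000,14.600,7.000] diag=29.544

A = translate([-10.1, 4.3, -3.1]) sphere(r=6.2) → bbox [-16.3,-1.9,-9.3] .. [-3.9,10.5,3.1]
B = cube([5.9, 4.1, 3.9]) → bbox [0,0,0] .. [5.9,4.1,3.9]
lo = A.lo+B.lo = [-16.3+0, -1.9+0, -9.3+0] = [-16.300,-1.900,-9.300]
hi = A.hi+B.hi = [-3.9+5.9, 10.5+4.1, 3.1+3.9] = [2.000,14.600,7.000]
diag = √(18.3²+16.5²+16.3²) = √872.83 = 29.544


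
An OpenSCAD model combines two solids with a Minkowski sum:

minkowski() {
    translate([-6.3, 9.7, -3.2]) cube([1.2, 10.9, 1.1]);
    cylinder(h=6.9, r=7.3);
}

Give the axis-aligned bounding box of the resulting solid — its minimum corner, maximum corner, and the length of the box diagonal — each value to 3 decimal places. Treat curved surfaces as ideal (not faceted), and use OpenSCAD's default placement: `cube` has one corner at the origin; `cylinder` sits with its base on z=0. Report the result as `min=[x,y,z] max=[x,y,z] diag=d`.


min=[-13.600,2.400,-3.200] max=[2.200,27.900,4.800] diag=31.047

A = translate([-6.3, 9.7, -3.2]) cube([1.2, 10.9, 1.1]) → bbox [-6.3,9.7,-3.2] .. [-5.1,20.6,-2.1]
B = cylinder(h=6.9, r=7.3) → bbox [-7.3,-7.3,0] .. [7.3,7.3,6.9]
lo = A.lo+B.lo = [-6.3-7.3, 9.7-7.3, -3.2+0] = [-13.600,2.400,-3.200]
hi = A.hi+B.hi = [-5.1+7.3, 20.6+7.3, -2.1+6.9] = [2.200,27.900,4.800]
diag = √(15.8²+25.5²+8²) = √963.89 = 31.047


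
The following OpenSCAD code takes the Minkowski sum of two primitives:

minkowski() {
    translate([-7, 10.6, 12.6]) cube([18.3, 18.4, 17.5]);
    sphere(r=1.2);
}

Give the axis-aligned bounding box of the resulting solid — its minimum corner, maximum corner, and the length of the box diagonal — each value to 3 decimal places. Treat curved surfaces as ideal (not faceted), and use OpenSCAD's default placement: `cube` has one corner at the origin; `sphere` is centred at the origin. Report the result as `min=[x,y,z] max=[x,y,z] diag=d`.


A = translate([-7, 10.6, 12.6]) cube([18.3, 18.4, 17.5]) → bbox [-7,10.6,12.6] .. [11.3,29,30.1]
B = sphere(r=1.2) → bbox [-1.2,-1.2,-1.2] .. [1.2,1.2,1.2]
lo = A.lo+B.lo = [-7-1.2, 10.6-1.2, 12.6-1.2] = [-8.200,9.400,11.400]
hi = A.hi+B.hi = [11.3+1.2, 29+1.2, 30.1+1.2] = [12.500,30.200,31.300]
diag = √(20.7²+20.8²+19.9²) = √1257.14 = 35.456

min=[-8.200,9.400,11.400] max=[12.500,30.200,31.300] diag=35.456


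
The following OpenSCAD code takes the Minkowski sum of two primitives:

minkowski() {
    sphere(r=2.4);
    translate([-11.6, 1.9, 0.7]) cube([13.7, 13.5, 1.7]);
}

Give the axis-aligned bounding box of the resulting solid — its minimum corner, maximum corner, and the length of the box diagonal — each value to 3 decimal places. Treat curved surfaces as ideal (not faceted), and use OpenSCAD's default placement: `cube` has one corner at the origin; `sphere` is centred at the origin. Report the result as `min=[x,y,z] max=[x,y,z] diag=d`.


A = translate([-11.6, 1.9, 0.7]) cube([13.7, 13.5, 1.7]) → bbox [-11.6,1.9,0.7] .. [2.1,15.4,2.4]
B = sphere(r=2.4) → bbox [-2.4,-2.4,-2.4] .. [2.4,2.4,2.4]
lo = A.lo+B.lo = [-11.6-2.4, 1.9-2.4, 0.7-2.4] = [-14.000,-0.500,-1.700]
hi = A.hi+B.hi = [2.1+2.4, 15.4+2.4, 2.4+2.4] = [4.500,17.800,4.800]
diag = √(18.5²+18.3²+6.5²) = √719.39 = 26.821

min=[-14.000,-0.500,-1.700] max=[4.500,17.800,4.800] diag=26.821


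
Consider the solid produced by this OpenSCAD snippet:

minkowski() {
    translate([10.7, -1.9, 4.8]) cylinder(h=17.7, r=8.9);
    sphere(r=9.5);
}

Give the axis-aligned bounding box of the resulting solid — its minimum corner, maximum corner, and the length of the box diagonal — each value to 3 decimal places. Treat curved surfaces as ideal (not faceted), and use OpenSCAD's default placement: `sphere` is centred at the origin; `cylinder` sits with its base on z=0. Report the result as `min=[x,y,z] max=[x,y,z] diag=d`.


A = translate([10.7, -1.9, 4.8]) cylinder(h=17.7, r=8.9) → bbox [1.8,-10.8,4.8] .. [19.6,7,22.5]
B = sphere(r=9.5) → bbox [-9.5,-9.5,-9.5] .. [9.5,9.5,9.5]
lo = A.lo+B.lo = [1.8-9.5, -10.8-9.5, 4.8-9.5] = [-7.700,-20.300,-4.700]
hi = A.hi+B.hi = [19.6+9.5, 7+9.5, 22.5+9.5] = [29.100,16.500,32.000]
diag = √(36.8²+36.8²+36.7²) = √4055.37 = 63.682

min=[-7.700,-20.300,-4.700] max=[29.100,16.500,32.000] diag=63.682


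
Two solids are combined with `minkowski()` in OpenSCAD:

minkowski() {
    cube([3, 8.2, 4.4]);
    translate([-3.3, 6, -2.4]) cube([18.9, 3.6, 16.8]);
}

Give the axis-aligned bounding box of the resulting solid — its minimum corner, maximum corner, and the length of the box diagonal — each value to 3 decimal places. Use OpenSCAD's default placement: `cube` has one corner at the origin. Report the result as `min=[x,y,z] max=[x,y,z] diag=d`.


A = translate([-3.3, 6, -2.4]) cube([18.9, 3.6, 16.8]) → bbox [-3.3,6,-2.4] .. [15.6,9.6,14.4]
B = cube([3, 8.2, 4.4]) → bbox [0,0,0] .. [3,8.2,4.4]
lo = A.lo+B.lo = [-3.3+0, 6+0, -2.4+0] = [-3.300,6.000,-2.400]
hi = A.hi+B.hi = [15.6+3, 9.6+8.2, 14.4+4.4] = [18.600,17.800,18.800]
diag = √(21.9²+11.8²+21.2²) = √1068.29 = 32.685

min=[-3.300,6.000,-2.400] max=[18.600,17.800,18.800] diag=32.685


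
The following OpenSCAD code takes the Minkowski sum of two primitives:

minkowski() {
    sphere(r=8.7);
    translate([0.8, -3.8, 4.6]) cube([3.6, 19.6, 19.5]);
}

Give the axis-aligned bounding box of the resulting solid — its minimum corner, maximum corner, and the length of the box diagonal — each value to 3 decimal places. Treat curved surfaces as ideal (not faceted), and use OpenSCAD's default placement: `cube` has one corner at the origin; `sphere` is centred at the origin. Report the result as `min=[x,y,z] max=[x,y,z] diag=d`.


A = translate([0.8, -3.8, 4.6]) cube([3.6, 19.6, 19.5]) → bbox [0.8,-3.8,4.6] .. [4.4,15.8,24.1]
B = sphere(r=8.7) → bbox [-8.7,-8.7,-8.7] .. [8.7,8.7,8.7]
lo = A.lo+B.lo = [0.8-8.7, -3.8-8.7, 4.6-8.7] = [-7.900,-12.500,-4.100]
hi = A.hi+B.hi = [4.4+8.7, 15.8+8.7, 24.1+8.7] = [13.100,24.500,32.800]
diag = √(21²+37²+36.9²) = √3171.61 = 56.317

min=[-7.900,-12.500,-4.100] max=[13.100,24.500,32.800] diag=56.317


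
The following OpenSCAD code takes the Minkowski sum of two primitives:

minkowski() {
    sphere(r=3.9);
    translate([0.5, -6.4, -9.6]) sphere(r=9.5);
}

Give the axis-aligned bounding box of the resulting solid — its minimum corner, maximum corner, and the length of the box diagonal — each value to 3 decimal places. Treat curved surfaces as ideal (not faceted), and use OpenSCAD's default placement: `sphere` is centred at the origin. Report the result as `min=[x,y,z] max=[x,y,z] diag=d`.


min=[-12.900,-19.800,-23.000] max=[13.900,7.000,3.800] diag=46.419

A = translate([0.5, -6.4, -9.6]) sphere(r=9.5) → bbox [-9,-15.9,-19.1] .. [10,3.1,-0.1]
B = sphere(r=3.9) → bbox [-3.9,-3.9,-3.9] .. [3.9,3.9,3.9]
lo = A.lo+B.lo = [-9-3.9, -15.9-3.9, -19.1-3.9] = [-12.900,-19.800,-23.000]
hi = A.hi+B.hi = [10+3.9, 3.1+3.9, -0.1+3.9] = [13.900,7.000,3.800]
diag = √(26.8²+26.8²+26.8²) = √2154.72 = 46.419


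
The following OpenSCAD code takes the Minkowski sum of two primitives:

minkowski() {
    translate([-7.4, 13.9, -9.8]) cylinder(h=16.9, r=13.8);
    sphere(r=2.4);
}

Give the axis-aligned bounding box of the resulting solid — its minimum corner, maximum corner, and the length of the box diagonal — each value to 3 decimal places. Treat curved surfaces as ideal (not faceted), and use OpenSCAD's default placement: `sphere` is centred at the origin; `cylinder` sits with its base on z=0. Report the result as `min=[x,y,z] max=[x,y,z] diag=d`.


A = translate([-7.4, 13.9, -9.8]) cylinder(h=16.9, r=13.8) → bbox [-21.2,0.1,-9.8] .. [6.4,27.7,7.1]
B = sphere(r=2.4) → bbox [-2.4,-2.4,-2.4] .. [2.4,2.4,2.4]
lo = A.lo+B.lo = [-21.2-2.4, 0.1-2.4, -9.8-2.4] = [-23.600,-2.300,-12.200]
hi = A.hi+B.hi = [6.4+2.4, 27.7+2.4, 7.1+2.4] = [8.800,30.100,9.500]
diag = √(32.4²+32.4²+21.7²) = √2570.41 = 50.699

min=[-23.600,-2.300,-12.200] max=[8.800,30.100,9.500] diag=50.699


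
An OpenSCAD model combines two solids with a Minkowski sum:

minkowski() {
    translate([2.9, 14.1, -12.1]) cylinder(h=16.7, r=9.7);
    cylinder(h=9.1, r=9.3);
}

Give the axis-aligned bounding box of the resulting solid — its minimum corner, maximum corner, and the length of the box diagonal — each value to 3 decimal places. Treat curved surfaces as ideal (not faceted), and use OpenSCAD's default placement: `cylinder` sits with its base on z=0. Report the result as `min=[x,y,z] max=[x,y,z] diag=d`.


min=[-16.100,-4.900,-12.100] max=[21.900,33.100,13.700] diag=59.612

A = translate([2.9, 14.1, -12.1]) cylinder(h=16.7, r=9.7) → bbox [-6.8,4.4,-12.1] .. [12.6,23.8,4.6]
B = cylinder(h=9.1, r=9.3) → bbox [-9.3,-9.3,0] .. [9.3,9.3,9.1]
lo = A.lo+B.lo = [-6.8-9.3, 4.4-9.3, -12.1+0] = [-16.100,-4.900,-12.100]
hi = A.hi+B.hi = [12.6+9.3, 23.8+9.3, 4.6+9.1] = [21.900,33.100,13.700]
diag = √(38²+38²+25.8²) = √3553.64 = 59.612


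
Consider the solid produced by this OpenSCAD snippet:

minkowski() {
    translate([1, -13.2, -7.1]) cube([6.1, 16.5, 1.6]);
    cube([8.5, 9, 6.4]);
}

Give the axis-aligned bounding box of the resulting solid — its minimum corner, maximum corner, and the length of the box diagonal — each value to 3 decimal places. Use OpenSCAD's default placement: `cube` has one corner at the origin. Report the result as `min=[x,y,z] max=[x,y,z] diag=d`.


min=[1.000,-13.200,-7.100] max=[15.600,12.300,0.900] diag=30.453

A = translate([1, -13.2, -7.1]) cube([6.1, 16.5, 1.6]) → bbox [1,-13.2,-7.1] .. [7.1,3.3,-5.5]
B = cube([8.5, 9, 6.4]) → bbox [0,0,0] .. [8.5,9,6.4]
lo = A.lo+B.lo = [1+0, -13.2+0, -7.1+0] = [1.000,-13.200,-7.100]
hi = A.hi+B.hi = [7.1+8.5, 3.3+9, -5.5+6.4] = [15.600,12.300,0.900]
diag = √(14.6²+25.5²+8²) = √927.41 = 30.453


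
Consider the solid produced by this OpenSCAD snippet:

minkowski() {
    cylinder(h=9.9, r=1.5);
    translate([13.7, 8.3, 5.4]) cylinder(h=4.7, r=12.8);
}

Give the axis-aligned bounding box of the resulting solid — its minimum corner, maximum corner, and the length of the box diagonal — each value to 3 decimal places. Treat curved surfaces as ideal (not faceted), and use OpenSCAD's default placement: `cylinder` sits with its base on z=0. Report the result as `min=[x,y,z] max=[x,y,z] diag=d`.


A = translate([13.7, 8.3, 5.4]) cylinder(h=4.7, r=12.8) → bbox [0.9,-4.5,5.4] .. [26.5,21.1,10.1]
B = cylinder(h=9.9, r=1.5) → bbox [-1.5,-1.5,0] .. [1.5,1.5,9.9]
lo = A.lo+B.lo = [0.9-1.5, -4.5-1.5, 5.4+0] = [-0.600,-6.000,5.400]
hi = A.hi+B.hi = [26.5+1.5, 21.1+1.5, 10.1+9.9] = [28.000,22.600,20.000]
diag = √(28.6²+28.6²+14.6²) = √1849.08 = 43.001

min=[-0.600,-6.000,5.400] max=[28.000,22.600,20.000] diag=43.001


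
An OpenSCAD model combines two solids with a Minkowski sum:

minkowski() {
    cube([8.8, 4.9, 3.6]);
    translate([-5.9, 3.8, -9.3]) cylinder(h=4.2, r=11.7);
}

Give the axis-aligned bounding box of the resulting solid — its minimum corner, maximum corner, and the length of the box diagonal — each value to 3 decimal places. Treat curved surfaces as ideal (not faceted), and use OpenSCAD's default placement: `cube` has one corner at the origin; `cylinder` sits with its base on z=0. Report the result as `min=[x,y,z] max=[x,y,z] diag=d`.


A = translate([-5.9, 3.8, -9.3]) cylinder(h=4.2, r=11.7) → bbox [-17.6,-7.9,-9.3] .. [5.8,15.5,-5.1]
B = cube([8.8, 4.9, 3.6]) → bbox [0,0,0] .. [8.8,4.9,3.6]
lo = A.lo+B.lo = [-17.6+0, -7.9+0, -9.3+0] = [-17.600,-7.900,-9.300]
hi = A.hi+B.hi = [5.8+8.8, 15.5+4.9, -5.1+3.6] = [14.600,20.400,-1.500]
diag = √(32.2²+28.3²+7.8²) = √1898.57 = 43.573

min=[-17.600,-7.900,-9.300] max=[14.600,20.400,-1.500] diag=43.573


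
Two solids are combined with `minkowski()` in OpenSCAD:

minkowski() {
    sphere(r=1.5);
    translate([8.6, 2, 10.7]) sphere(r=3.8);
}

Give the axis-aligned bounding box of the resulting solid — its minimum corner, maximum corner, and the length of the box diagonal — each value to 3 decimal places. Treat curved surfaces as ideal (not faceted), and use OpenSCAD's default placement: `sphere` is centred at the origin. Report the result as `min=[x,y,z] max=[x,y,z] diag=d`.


A = translate([8.6, 2, 10.7]) sphere(r=3.8) → bbox [4.8,-1.8,6.9] .. [12.4,5.8,14.5]
B = sphere(r=1.5) → bbox [-1.5,-1.5,-1.5] .. [1.5,1.5,1.5]
lo = A.lo+B.lo = [4.8-1.5, -1.8-1.5, 6.9-1.5] = [3.300,-3.300,5.400]
hi = A.hi+B.hi = [12.4+1.5, 5.8+1.5, 14.5+1.5] = [13.900,7.300,16.000]
diag = √(10.6²+10.6²+10.6²) = √337.08 = 18.360

min=[3.300,-3.300,5.400] max=[13.900,7.300,16.000] diag=18.360


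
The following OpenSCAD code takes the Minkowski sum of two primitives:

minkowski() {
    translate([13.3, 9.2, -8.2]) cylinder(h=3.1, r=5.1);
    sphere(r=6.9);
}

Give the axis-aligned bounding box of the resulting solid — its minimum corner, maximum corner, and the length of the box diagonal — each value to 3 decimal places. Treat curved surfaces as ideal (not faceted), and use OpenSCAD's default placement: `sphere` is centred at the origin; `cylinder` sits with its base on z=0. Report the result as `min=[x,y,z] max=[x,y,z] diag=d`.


A = translate([13.3, 9.2, -8.2]) cylinder(h=3.1, r=5.1) → bbox [8.2,4.1,-8.2] .. [18.4,14.3,-5.1]
B = sphere(r=6.9) → bbox [-6.9,-6.9,-6.9] .. [6.9,6.9,6.9]
lo = A.lo+B.lo = [8.2-6.9, 4.1-6.9, -8.2-6.9] = [1.300,-2.800,-15.100]
hi = A.hi+B.hi = [18.4+6.9, 14.3+6.9, -5.1+6.9] = [25.300,21.200,1.800]
diag = √(24²+24²+16.9²) = √1437.61 = 37.916

min=[1.300,-2.800,-15.100] max=[25.300,21.200,1.800] diag=37.916


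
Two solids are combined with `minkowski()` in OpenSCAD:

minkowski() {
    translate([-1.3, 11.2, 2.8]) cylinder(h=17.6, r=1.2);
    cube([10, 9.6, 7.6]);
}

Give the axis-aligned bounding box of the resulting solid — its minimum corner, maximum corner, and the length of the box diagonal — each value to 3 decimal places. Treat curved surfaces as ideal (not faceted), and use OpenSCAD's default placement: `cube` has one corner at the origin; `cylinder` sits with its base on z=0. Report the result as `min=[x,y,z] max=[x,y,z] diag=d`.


A = translate([-1.3, 11.2, 2.8]) cylinder(h=17.6, r=1.2) → bbox [-2.5,10,2.8] .. [-0.1,12.4,20.4]
B = cube([10, 9.6, 7.6]) → bbox [0,0,0] .. [10,9.6,7.6]
lo = A.lo+B.lo = [-2.5+0, 10+0, 2.8+0] = [-2.500,10.000,2.800]
hi = A.hi+B.hi = [-0.1+10, 12.4+9.6, 20.4+7.6] = [9.900,22.000,28.000]
diag = √(12.4²+12²+25.2²) = √932.8 = 30.542

min=[-2.500,10.000,2.800] max=[9.900,22.000,28.000] diag=30.542


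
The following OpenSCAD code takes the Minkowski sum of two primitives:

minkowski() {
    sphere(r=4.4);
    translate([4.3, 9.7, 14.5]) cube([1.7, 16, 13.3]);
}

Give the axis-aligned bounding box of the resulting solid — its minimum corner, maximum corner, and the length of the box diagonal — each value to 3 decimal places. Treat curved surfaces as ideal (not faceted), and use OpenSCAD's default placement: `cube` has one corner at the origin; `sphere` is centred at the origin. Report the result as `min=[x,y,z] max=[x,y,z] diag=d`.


A = translate([4.3, 9.7, 14.5]) cube([1.7, 16, 13.3]) → bbox [4.3,9.7,14.5] .. [6,25.7,27.8]
B = sphere(r=4.4) → bbox [-4.4,-4.4,-4.4] .. [4.4,4.4,4.4]
lo = A.lo+B.lo = [4.3-4.4, 9.7-4.4, 14.5-4.4] = [-0.100,5.300,10.100]
hi = A.hi+B.hi = [6+4.4, 25.7+4.4, 27.8+4.4] = [10.400,30.100,32.200]
diag = √(10.5²+24.8²+22.1²) = √1213.7 = 34.838

min=[-0.100,5.300,10.100] max=[10.400,30.100,32.200] diag=34.838


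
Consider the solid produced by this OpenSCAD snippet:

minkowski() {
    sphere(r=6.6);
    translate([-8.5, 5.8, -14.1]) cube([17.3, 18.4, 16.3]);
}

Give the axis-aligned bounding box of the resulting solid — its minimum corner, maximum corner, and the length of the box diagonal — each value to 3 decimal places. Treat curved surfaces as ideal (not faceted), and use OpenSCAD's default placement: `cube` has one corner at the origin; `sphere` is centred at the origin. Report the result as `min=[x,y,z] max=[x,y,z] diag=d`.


min=[-15.100,-0.800,-20.700] max=[15.400,30.800,8.800] diag=52.906

A = translate([-8.5, 5.8, -14.1]) cube([17.3, 18.4, 16.3]) → bbox [-8.5,5.8,-14.1] .. [8.8,24.2,2.2]
B = sphere(r=6.6) → bbox [-6.6,-6.6,-6.6] .. [6.6,6.6,6.6]
lo = A.lo+B.lo = [-8.5-6.6, 5.8-6.6, -14.1-6.6] = [-15.100,-0.800,-20.700]
hi = A.hi+B.hi = [8.8+6.6, 24.2+6.6, 2.2+6.6] = [15.400,30.800,8.800]
diag = √(30.5²+31.6²+29.5²) = √2799.06 = 52.906


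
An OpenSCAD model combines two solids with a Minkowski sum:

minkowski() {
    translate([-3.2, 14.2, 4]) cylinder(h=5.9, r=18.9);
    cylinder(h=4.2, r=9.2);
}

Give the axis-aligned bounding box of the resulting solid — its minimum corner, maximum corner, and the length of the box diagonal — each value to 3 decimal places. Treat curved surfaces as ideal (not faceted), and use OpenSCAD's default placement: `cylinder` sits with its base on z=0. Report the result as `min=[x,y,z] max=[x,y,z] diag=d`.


A = translate([-3.2, 14.2, 4]) cylinder(h=5.9, r=18.9) → bbox [-22.1,-4.7,4] .. [15.7,33.1,9.9]
B = cylinder(h=4.2, r=9.2) → bbox [-9.2,-9.2,0] .. [9.2,9.2,4.2]
lo = A.lo+B.lo = [-22.1-9.2, -4.7-9.2, 4+0] = [-31.300,-13.900,4.000]
hi = A.hi+B.hi = [15.7+9.2, 33.1+9.2, 9.9+4.2] = [24.900,42.300,14.100]
diag = √(56.2²+56.2²+10.1²) = √6418.89 = 80.118

min=[-31.300,-13.900,4.000] max=[24.900,42.300,14.100] diag=80.118


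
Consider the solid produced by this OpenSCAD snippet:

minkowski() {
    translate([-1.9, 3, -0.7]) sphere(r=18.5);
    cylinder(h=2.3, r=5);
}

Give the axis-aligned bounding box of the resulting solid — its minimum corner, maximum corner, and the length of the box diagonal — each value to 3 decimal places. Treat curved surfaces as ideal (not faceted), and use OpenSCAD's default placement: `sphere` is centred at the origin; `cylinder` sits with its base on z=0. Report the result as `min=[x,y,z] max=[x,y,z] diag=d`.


A = translate([-1.9, 3, -0.7]) sphere(r=18.5) → bbox [-20.4,-15.5,-19.2] .. [16.6,21.5,17.8]
B = cylinder(h=2.3, r=5) → bbox [-5,-5,0] .. [5,5,2.3]
lo = A.lo+B.lo = [-20.4-5, -15.5-5, -19.2+0] = [-25.400,-20.500,-19.200]
hi = A.hi+B.hi = [16.6+5, 21.5+5, 17.8+2.3] = [21.600,26.500,20.100]
diag = √(47²+47²+39.3²) = √5962.49 = 77.217

min=[-25.400,-20.500,-19.200] max=[21.600,26.500,20.100] diag=77.217


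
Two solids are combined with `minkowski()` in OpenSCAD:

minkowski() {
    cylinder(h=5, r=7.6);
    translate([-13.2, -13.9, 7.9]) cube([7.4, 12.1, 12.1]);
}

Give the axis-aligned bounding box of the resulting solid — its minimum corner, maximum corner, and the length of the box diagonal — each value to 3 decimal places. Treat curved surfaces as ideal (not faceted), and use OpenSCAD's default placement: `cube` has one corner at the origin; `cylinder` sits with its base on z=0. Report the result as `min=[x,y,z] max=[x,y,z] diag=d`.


A = translate([-13.2, -13.9, 7.9]) cube([7.4, 12.1, 12.1]) → bbox [-13.2,-13.9,7.9] .. [-5.8,-1.8,20]
B = cylinder(h=5, r=7.6) → bbox [-7.6,-7.6,0] .. [7.6,7.6,5]
lo = A.lo+B.lo = [-13.2-7.6, -13.9-7.6, 7.9+0] = [-20.800,-21.500,7.900]
hi = A.hi+B.hi = [-5.8+7.6, -1.8+7.6, 20+5] = [1.800,5.800,25.000]
diag = √(22.6²+27.3²+17.1²) = √1548.46 = 39.350

min=[-20.800,-21.500,7.900] max=[1.800,5.800,25.000] diag=39.350


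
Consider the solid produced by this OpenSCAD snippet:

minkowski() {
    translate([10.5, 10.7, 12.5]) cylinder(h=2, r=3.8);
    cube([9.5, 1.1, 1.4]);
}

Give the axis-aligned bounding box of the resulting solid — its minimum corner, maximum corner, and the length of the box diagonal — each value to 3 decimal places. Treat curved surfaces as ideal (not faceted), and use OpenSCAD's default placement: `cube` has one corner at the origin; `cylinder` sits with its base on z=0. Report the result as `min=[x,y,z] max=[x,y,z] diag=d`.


min=[6.700,6.900,12.500] max=[23.800,15.600,15.900] diag=19.485

A = translate([10.5, 10.7, 12.5]) cylinder(h=2, r=3.8) → bbox [6.7,6.9,12.5] .. [14.3,14.5,14.5]
B = cube([9.5, 1.1, 1.4]) → bbox [0,0,0] .. [9.5,1.1,1.4]
lo = A.lo+B.lo = [6.7+0, 6.9+0, 12.5+0] = [6.700,6.900,12.500]
hi = A.hi+B.hi = [14.3+9.5, 14.5+1.1, 14.5+1.4] = [23.800,15.600,15.900]
diag = √(17.1²+8.7²+3.4²) = √379.66 = 19.485


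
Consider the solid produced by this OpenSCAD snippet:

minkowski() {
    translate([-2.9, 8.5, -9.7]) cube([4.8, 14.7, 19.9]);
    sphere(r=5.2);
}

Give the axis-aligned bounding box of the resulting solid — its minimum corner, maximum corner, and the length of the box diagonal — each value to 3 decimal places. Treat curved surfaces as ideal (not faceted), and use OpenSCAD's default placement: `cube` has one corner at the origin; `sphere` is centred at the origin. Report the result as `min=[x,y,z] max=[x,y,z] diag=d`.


A = translate([-2.9, 8.5, -9.7]) cube([4.8, 14.7, 19.9]) → bbox [-2.9,8.5,-9.7] .. [1.9,23.2,10.2]
B = sphere(r=5.2) → bbox [-5.2,-5.2,-5.2] .. [5.2,5.2,5.2]
lo = A.lo+B.lo = [-2.9-5.2, 8.5-5.2, -9.7-5.2] = [-8.100,3.300,-14.900]
hi = A.hi+B.hi = [1.9+5.2, 23.2+5.2, 10.2+5.2] = [7.100,28.400,15.400]
diag = √(15.2²+25.1²+30.3²) = √1779.14 = 42.180

min=[-8.100,3.300,-14.900] max=[7.100,28.400,15.400] diag=42.180


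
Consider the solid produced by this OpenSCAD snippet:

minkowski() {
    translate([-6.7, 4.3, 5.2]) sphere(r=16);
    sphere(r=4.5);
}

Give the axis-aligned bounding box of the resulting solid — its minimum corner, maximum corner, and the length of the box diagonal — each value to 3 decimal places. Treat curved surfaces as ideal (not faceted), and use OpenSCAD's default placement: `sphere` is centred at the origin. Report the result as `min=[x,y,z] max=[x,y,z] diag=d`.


min=[-27.200,-16.200,-15.300] max=[13.800,24.800,25.700] diag=71.014

A = translate([-6.7, 4.3, 5.2]) sphere(r=16) → bbox [-22.7,-11.7,-10.8] .. [9.3,20.3,21.2]
B = sphere(r=4.5) → bbox [-4.5,-4.5,-4.5] .. [4.5,4.5,4.5]
lo = A.lo+B.lo = [-22.7-4.5, -11.7-4.5, -10.8-4.5] = [-27.200,-16.200,-15.300]
hi = A.hi+B.hi = [9.3+4.5, 20.3+4.5, 21.2+4.5] = [13.800,24.800,25.700]
diag = √(41²+41²+41²) = √5043 = 71.014


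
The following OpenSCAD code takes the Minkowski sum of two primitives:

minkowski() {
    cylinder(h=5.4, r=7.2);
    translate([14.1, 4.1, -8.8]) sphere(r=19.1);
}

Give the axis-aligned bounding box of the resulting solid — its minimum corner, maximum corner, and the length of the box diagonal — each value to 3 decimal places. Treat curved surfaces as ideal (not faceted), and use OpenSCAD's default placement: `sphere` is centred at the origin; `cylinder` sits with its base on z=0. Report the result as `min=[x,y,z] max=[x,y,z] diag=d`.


min=[-12.200,-22.200,-27.900] max=[40.400,30.400,15.700] diag=86.223

A = translate([14.1, 4.1, -8.8]) sphere(r=19.1) → bbox [-5,-15,-27.9] .. [33.2,23.2,10.3]
B = cylinder(h=5.4, r=7.2) → bbox [-7.2,-7.2,0] .. [7.2,7.2,5.4]
lo = A.lo+B.lo = [-5-7.2, -15-7.2, -27.9+0] = [-12.200,-22.200,-27.900]
hi = A.hi+B.hi = [33.2+7.2, 23.2+7.2, 10.3+5.4] = [40.400,30.400,15.700]
diag = √(52.6²+52.6²+43.6²) = √7434.48 = 86.223
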